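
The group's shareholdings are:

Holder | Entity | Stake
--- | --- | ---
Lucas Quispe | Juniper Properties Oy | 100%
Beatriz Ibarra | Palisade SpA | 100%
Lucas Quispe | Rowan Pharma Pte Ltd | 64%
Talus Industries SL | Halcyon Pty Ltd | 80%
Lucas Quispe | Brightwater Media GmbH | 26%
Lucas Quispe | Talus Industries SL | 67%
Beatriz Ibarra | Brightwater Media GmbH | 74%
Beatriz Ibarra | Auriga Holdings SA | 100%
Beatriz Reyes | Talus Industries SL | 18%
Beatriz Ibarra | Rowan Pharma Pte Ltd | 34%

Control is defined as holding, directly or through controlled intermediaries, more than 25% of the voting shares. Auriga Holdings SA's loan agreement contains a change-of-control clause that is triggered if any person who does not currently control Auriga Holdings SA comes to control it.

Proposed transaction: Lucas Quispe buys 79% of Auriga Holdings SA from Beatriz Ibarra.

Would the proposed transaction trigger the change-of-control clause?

The purchase adds only to Lucas's holdings (Beatriz Ibarra's stake shrinks), so Lucas is the only person who could newly come to control Auriga.
Lucas holds 67% of Talus, so Lucas controls Talus.
Lucas holds 100% of Juniper, so Lucas controls Juniper.
Lucas holds 26% of Brightwater, so Lucas controls Brightwater.
Talus holds 80% of Halcyon, so Lucas controls Halcyon.
Lucas holds 64% of Rowan, so Lucas controls Rowan.
Neither Lucas nor any entity Lucas controls holds any voting interest in Auriga.
So before the transaction, Lucas does not control Auriga.
After the purchase, Lucas holds 79% of Auriga directly, and Beatriz Ibarra's stake falls to 21%.
Lucas holds 79% of Auriga, so Lucas controls Auriga.
Lucas did not control Auriga before and does after, so the clause is triggered.

Yes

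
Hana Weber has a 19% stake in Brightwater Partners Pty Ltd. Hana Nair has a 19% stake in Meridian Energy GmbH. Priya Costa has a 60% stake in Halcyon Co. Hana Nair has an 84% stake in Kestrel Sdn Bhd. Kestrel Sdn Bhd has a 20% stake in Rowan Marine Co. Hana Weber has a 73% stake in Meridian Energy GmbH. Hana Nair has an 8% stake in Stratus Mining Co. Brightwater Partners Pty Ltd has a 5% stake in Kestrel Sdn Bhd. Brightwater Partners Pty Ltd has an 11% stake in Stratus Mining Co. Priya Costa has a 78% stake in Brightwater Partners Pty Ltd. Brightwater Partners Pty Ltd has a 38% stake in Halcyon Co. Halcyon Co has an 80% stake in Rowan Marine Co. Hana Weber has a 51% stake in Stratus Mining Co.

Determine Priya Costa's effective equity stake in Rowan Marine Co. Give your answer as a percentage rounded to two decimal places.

72.49%

Priya reaches Rowan along 3 paths.
Via Brightwater → Halcyon: 78% × 38% × 80% = 23.712%.
Via Halcyon: 60% × 80% = 48%.
Via Brightwater → Kestrel: 78% × 5% × 20% = 0.78%.
Total: 23.712% + 48% + 0.78% = 72.492%.
Rounded: 72.49%.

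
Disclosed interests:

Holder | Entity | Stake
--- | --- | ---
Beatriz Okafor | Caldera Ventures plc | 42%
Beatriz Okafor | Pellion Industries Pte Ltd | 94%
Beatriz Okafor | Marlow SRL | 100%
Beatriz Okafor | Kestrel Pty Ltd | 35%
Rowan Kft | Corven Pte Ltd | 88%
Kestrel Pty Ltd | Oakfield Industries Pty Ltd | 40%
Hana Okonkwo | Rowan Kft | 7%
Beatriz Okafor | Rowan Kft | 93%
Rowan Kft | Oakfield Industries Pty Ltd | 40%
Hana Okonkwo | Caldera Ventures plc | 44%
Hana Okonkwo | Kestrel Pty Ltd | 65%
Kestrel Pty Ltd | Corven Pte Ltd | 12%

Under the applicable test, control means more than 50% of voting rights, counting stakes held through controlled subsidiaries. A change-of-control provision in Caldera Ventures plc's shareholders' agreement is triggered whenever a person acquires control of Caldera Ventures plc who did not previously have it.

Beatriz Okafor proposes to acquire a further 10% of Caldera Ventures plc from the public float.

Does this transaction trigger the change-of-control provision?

The purchase changes only Beatriz's holdings, so Beatriz is the only person who could newly come to control Caldera.
Beatriz holds 93% of Rowan, so Beatriz controls Rowan.
Beatriz holds 100% of Marlow, so Beatriz controls Marlow.
Rowan holds 88% of Corven, so Beatriz controls Corven.
Beatriz holds 94% of Pellion, so Beatriz controls Pellion.
In Caldera, Beatriz's side holds only 42%, not > 50%.
So before the transaction, Beatriz does not control Caldera.
After the purchase, Beatriz's direct stake in Caldera rises to 42% + 10% = 52%.
Beatriz holds 52% of Caldera, so Beatriz controls Caldera.
Beatriz did not control Caldera before and does after, so the clause is triggered.

Yes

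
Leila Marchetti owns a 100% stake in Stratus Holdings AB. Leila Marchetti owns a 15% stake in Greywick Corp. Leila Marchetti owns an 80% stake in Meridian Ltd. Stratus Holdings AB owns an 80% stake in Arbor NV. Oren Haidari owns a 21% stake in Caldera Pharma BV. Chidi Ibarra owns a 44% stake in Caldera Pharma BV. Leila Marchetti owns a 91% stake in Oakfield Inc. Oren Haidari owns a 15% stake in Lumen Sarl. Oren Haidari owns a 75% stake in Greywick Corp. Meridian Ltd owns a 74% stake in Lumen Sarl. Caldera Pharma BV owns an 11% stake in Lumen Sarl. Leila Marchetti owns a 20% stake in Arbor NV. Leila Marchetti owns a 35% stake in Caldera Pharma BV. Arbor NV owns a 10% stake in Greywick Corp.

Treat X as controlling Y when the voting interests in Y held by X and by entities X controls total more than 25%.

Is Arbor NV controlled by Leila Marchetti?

Leila holds 100% of Stratus, so Leila controls Stratus.
Leila and Stratus together hold 20% + 80% = 100% of Arbor, so Leila controls Arbor.

Yes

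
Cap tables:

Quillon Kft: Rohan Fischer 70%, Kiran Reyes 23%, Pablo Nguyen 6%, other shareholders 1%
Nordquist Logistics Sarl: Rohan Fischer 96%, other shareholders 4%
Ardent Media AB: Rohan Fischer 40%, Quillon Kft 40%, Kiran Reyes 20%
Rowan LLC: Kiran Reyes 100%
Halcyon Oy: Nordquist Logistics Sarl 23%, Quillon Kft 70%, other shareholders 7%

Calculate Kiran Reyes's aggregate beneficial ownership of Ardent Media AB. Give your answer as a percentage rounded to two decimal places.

29.20%

Kiran reaches Ardent along 2 paths.
Via Quillon: 23% × 40% = 9.2%.
Direct stake: 20% = 20%.
Total: 9.2% + 20% = 29.2%.
Rounded: 29.20%.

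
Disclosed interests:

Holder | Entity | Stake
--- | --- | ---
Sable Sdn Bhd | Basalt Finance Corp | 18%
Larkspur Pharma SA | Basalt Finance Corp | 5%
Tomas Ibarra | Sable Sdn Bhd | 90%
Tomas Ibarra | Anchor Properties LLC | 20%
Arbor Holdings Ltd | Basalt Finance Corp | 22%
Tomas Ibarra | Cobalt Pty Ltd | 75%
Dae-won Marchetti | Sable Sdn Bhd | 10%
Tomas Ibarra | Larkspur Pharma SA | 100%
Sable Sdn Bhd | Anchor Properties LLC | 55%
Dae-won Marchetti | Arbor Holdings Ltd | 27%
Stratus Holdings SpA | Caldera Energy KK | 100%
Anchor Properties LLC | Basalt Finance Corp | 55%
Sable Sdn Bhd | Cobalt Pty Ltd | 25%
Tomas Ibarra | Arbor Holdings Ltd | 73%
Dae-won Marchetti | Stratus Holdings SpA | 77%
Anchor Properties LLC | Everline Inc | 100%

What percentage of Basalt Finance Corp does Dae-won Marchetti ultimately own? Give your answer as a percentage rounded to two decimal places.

10.77%

Dae-won reaches Basalt along 3 paths.
Via Sable → Anchor: 10% × 55% × 55% = 3.025%.
Via Sable: 10% × 18% = 1.8%.
Via Arbor: 27% × 22% = 5.94%.
Total: 3.025% + 1.8% + 5.94% = 10.765%.
Rounded: 10.77%.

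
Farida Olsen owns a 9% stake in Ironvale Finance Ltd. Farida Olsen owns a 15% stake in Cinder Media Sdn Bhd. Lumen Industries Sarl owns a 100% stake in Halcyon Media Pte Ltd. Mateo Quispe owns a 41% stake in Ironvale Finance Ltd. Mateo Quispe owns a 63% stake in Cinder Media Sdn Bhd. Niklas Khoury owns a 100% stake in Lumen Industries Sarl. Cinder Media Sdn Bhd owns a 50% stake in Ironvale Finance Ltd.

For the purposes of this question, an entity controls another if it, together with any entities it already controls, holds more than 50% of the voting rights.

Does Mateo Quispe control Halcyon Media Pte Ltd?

Mateo holds 63% of Cinder, so Mateo controls Cinder.
Cinder and Mateo together hold 50% + 41% = 91% of Ironvale, so Mateo controls Ironvale.
Neither Mateo nor any entity Mateo controls holds any voting interest in Halcyon.
So Mateo does not control Halcyon.

No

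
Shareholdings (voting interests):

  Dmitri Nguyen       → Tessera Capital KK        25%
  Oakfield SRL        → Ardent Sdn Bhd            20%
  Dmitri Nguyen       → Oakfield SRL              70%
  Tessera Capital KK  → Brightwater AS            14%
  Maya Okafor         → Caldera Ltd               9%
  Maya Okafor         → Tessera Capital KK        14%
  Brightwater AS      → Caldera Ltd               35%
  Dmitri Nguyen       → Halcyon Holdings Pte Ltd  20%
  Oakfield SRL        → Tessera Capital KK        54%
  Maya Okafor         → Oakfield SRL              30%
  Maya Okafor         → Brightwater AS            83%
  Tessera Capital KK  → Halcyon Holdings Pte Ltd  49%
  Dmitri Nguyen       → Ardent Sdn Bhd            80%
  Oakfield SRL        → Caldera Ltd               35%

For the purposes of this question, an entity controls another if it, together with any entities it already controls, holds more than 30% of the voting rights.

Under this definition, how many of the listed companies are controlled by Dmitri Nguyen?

Dmitri holds 70% of Oakfield, so Dmitri controls Oakfield.
Dmitri and Oakfield together hold 25% + 54% = 79% of Tessera, so Dmitri controls Tessera.
Dmitri and Oakfield together hold 80% + 20% = 100% of Ardent, so Dmitri controls Ardent.
Tessera and Dmitri together hold 49% + 20% = 69% of Halcyon, so Dmitri controls Halcyon.
Oakfield holds 35% of Caldera, so Dmitri controls Caldera.
No other company's threshold is met.
Dmitri controls 5 companies.

5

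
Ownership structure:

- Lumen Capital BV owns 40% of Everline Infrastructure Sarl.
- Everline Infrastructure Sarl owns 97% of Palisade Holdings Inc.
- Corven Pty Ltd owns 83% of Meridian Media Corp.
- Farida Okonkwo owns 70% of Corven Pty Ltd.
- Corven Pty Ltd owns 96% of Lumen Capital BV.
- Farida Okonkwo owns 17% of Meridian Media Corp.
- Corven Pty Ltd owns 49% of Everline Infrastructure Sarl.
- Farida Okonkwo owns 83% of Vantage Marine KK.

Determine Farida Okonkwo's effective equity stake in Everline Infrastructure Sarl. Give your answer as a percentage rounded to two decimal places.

61.18%

Farida reaches Everline along 2 paths.
Via Corven → Lumen: 70% × 96% × 40% = 26.88%.
Via Corven: 70% × 49% = 34.3%.
Total: 26.88% + 34.3% = 61.18%.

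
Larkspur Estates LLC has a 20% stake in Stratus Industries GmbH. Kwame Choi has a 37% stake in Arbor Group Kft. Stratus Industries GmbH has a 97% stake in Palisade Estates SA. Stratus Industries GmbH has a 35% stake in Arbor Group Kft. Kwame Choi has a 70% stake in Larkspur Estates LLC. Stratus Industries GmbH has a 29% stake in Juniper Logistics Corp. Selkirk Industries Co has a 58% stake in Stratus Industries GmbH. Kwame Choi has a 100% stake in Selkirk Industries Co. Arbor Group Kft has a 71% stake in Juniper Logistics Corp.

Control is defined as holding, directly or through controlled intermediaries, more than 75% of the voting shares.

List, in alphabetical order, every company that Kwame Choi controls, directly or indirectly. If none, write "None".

Selkirk Industries Co

Kwame holds 100% of Selkirk, so Kwame controls Selkirk.
No other company's threshold is met.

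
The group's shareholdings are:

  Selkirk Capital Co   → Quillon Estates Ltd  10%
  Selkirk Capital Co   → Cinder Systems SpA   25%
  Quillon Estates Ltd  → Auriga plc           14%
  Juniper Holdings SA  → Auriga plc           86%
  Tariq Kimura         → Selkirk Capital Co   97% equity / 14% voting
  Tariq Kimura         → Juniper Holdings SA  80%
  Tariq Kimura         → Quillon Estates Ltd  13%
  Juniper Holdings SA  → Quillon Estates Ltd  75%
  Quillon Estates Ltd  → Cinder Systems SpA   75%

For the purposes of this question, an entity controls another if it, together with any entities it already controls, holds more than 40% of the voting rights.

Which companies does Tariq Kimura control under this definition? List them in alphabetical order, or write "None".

Auriga plc, Cinder Systems SpA, Juniper Holdings SA, Quillon Estates Ltd

Tariq holds 80% of Juniper, so Tariq controls Juniper.
Tariq and Juniper together hold 13% + 75% = 88% of Quillon, so Tariq controls Quillon.
Quillon holds 75% of Cinder, so Tariq controls Cinder.
Quillon and Juniper together hold 14% + 86% = 100% of Auriga, so Tariq controls Auriga.
No other company's threshold is met.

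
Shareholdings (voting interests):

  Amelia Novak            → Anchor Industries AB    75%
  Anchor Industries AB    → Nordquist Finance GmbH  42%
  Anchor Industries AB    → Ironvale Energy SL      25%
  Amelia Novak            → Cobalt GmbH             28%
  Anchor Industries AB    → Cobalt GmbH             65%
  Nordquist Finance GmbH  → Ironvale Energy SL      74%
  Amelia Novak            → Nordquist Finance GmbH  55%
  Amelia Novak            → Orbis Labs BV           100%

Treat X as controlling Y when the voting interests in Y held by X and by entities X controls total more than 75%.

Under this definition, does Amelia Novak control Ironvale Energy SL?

Amelia holds 100% of Orbis, so Amelia controls Orbis.
Neither Amelia nor any entity Amelia controls holds any voting interest in Ironvale.
So Amelia does not control Ironvale.

No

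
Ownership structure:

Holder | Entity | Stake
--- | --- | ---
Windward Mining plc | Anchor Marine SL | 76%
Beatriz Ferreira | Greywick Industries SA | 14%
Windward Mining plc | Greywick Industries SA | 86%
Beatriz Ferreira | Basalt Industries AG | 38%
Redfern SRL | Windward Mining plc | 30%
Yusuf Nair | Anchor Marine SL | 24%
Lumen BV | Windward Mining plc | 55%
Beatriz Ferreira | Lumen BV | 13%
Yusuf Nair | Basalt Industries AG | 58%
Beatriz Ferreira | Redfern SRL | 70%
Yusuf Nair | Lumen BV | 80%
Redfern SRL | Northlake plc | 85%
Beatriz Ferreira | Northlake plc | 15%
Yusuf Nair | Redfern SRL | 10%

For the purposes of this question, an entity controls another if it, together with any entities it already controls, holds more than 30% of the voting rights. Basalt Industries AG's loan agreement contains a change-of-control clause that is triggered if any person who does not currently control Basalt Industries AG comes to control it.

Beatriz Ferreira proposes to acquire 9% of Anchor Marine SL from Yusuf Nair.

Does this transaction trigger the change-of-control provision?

No

The purchase adds only to Beatriz's holdings (Yusuf's stake shrinks), so Beatriz is the only person who could newly come to control Basalt.
Beatriz holds 38% of Basalt, so Beatriz controls Basalt.
So Beatriz already controls Basalt before the transaction.
After the purchase, Beatriz holds 9% of Anchor directly, and Yusuf's stake falls to 15%.
Beatriz controlled Basalt already, so this is not a new person acquiring control; every other person's position is unchanged or reduced.
No new person acquires control, so the clause is not triggered.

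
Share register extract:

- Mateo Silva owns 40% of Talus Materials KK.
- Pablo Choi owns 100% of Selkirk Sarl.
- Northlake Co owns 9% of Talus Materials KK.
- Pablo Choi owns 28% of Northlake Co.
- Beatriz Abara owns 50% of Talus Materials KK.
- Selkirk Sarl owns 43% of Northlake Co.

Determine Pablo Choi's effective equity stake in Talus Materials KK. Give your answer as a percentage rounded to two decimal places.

Pablo reaches Talus along 2 paths.
Via Northlake: 28% × 9% = 2.52%.
Via Selkirk → Northlake: 100% × 43% × 9% = 3.87%.
Total: 2.52% + 3.87% = 6.39%.

6.39%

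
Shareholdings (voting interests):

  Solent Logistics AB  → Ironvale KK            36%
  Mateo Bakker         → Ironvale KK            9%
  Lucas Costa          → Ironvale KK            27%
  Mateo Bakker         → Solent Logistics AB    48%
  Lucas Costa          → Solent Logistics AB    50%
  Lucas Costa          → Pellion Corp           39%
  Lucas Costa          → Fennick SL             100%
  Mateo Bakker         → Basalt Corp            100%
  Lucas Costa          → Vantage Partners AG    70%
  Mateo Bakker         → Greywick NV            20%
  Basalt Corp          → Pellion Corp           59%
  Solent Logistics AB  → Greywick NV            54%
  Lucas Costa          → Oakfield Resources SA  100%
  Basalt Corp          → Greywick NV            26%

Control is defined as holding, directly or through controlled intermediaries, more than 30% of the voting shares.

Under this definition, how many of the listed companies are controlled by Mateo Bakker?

Mateo holds 48% of Solent, so Mateo controls Solent.
Solent and Mateo together hold 36% + 9% = 45% of Ironvale, so Mateo controls Ironvale.
Mateo holds 100% of Basalt, so Mateo controls Basalt.
Solent and Basalt and Mateo together hold 54% + 26% + 20% = 100% of Greywick, so Mateo controls Greywick.
Basalt holds 59% of Pellion, so Mateo controls Pellion.
No other company's threshold is met.
Mateo controls 5 companies.

5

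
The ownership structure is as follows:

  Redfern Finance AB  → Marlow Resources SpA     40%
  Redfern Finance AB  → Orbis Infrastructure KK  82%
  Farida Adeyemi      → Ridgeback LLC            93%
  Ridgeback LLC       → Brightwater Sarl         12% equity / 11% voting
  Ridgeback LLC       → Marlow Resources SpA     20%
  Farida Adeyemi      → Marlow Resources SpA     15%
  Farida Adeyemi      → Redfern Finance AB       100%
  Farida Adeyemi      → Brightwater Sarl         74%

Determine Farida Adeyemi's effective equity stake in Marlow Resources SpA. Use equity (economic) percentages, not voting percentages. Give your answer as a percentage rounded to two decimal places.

73.60%

Farida reaches Marlow along 3 paths.
Via Ridgeback: 93% × 20% = 18.6%.
Via Redfern: 100% × 40% = 40%.
Direct stake: 15% = 15%.
Total: 18.6% + 40% + 15% = 73.6%.
Rounded: 73.60%.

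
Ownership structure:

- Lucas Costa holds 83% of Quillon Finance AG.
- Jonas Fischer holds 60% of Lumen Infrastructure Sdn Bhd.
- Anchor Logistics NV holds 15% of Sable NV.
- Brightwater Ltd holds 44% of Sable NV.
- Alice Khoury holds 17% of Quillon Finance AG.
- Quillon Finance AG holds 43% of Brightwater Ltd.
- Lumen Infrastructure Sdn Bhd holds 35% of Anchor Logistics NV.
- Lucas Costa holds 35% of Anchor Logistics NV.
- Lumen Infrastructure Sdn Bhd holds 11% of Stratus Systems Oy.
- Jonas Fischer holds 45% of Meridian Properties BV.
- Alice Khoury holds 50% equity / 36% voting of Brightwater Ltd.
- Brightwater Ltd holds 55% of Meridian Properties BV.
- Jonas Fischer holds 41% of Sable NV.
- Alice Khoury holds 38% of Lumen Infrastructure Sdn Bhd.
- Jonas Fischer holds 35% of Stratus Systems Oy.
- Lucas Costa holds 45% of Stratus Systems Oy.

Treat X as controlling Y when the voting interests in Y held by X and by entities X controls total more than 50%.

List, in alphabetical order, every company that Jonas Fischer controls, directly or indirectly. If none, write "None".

Jonas holds 60% of Lumen, so Jonas controls Lumen.
No other company's threshold is met.

Lumen Infrastructure Sdn Bhd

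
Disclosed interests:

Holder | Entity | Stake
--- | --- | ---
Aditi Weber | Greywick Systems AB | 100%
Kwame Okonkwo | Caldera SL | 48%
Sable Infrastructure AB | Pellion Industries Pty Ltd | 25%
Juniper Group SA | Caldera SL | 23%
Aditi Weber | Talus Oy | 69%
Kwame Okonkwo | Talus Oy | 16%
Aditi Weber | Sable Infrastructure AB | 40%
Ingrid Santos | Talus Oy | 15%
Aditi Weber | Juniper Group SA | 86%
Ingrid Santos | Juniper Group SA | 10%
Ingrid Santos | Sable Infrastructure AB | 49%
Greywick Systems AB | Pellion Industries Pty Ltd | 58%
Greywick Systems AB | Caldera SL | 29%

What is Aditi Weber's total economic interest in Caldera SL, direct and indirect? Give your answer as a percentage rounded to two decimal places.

48.78%

Aditi reaches Caldera along 2 paths.
Via Juniper: 86% × 23% = 19.78%.
Via Greywick: 100% × 29% = 29%.
Total: 19.78% + 29% = 48.78%.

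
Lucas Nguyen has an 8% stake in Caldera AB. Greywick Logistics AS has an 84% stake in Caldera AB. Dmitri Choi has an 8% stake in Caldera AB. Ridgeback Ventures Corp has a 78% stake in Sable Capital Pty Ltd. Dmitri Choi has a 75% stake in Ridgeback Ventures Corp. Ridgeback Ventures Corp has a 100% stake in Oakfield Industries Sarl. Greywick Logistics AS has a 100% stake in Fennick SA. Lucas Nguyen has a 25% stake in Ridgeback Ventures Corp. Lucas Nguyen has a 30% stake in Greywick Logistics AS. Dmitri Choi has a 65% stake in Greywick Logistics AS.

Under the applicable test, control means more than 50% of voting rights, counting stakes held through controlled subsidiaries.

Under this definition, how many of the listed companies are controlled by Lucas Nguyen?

Lucas's largest direct stake is 30% in Greywick, which does not meet the threshold.
Lucas controls 0 companies.

0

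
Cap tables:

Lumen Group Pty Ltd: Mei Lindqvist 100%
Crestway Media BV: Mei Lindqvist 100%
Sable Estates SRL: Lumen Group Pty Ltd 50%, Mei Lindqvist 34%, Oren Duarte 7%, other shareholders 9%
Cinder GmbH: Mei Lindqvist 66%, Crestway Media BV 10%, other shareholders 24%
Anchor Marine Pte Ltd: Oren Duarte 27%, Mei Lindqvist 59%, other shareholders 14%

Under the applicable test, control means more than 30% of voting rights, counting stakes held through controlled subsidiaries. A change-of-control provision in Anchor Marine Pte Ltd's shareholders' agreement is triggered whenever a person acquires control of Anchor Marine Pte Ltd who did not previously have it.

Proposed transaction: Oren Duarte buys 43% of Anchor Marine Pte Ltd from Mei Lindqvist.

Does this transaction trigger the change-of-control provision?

Yes

The purchase adds only to Oren's holdings (Mei's stake shrinks), so Oren is the only person who could newly come to control Anchor.
Oren's largest direct stake is 27% in Anchor, which does not meet the threshold, so Oren controls no company.
In Anchor, Oren's side holds only 27%, not > 30%.
So before the transaction, Oren does not control Anchor.
After the purchase, Oren's direct stake in Anchor rises to 27% + 43% = 70%, and Mei's stake falls to 16%.
Oren holds 70% of Anchor, so Oren controls Anchor.
Oren did not control Anchor before and does after, so the clause is triggered.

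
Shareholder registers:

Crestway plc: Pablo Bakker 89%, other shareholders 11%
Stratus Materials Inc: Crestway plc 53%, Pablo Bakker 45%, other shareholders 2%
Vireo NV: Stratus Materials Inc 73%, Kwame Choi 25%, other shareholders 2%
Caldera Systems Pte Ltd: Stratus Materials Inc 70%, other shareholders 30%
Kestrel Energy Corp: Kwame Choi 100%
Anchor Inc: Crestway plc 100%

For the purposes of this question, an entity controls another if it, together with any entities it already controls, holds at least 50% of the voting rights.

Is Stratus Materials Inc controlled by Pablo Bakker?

Pablo holds 89% of Crestway, so Pablo controls Crestway.
Crestway and Pablo together hold 53% + 45% = 98% of Stratus, so Pablo controls Stratus.

Yes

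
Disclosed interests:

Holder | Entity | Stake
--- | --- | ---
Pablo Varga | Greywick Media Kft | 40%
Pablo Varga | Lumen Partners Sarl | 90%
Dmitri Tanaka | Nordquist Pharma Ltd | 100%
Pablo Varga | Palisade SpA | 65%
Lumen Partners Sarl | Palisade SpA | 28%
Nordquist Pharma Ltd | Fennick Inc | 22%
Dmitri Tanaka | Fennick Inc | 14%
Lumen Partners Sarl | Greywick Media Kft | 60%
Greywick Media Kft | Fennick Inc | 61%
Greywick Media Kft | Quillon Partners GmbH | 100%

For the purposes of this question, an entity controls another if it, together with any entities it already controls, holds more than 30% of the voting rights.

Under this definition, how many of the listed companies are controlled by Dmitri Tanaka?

2

Dmitri holds 100% of Nordquist, so Dmitri controls Nordquist.
Nordquist and Dmitri together hold 22% + 14% = 36% of Fennick, so Dmitri controls Fennick.
No other company's threshold is met.
Dmitri controls 2 companies.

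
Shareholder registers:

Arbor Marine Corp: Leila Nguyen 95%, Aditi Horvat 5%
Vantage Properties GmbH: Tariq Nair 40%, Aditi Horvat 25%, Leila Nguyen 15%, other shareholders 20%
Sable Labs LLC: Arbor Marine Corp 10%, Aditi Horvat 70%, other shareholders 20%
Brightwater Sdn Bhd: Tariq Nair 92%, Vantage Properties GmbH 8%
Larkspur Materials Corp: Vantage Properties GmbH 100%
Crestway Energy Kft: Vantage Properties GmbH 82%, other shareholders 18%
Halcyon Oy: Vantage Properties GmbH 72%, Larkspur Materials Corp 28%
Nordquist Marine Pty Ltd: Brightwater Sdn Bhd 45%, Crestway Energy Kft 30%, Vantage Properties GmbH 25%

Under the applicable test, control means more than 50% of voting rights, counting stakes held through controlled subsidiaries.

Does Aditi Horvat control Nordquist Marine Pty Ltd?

No

Aditi holds 70% of Sable, so Aditi controls Sable.
Neither Aditi nor any entity Aditi controls holds any voting interest in Nordquist.
So Aditi does not control Nordquist.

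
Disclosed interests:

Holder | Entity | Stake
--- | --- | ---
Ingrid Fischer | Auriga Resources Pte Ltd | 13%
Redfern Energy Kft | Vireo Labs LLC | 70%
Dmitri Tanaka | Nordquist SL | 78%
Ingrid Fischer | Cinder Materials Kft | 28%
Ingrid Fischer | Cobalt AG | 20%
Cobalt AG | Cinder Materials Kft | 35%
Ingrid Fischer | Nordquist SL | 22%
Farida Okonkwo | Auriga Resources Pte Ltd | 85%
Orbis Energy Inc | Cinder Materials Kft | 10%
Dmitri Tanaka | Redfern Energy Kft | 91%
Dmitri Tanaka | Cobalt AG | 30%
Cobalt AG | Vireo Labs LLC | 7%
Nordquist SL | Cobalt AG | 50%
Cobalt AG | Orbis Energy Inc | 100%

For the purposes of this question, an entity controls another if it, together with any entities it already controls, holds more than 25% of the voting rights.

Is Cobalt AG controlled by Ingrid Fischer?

Ingrid holds 28% of Cinder, so Ingrid controls Cinder.
In Cobalt, Ingrid's side holds only 20%, not > 25%.
So Ingrid does not control Cobalt.

No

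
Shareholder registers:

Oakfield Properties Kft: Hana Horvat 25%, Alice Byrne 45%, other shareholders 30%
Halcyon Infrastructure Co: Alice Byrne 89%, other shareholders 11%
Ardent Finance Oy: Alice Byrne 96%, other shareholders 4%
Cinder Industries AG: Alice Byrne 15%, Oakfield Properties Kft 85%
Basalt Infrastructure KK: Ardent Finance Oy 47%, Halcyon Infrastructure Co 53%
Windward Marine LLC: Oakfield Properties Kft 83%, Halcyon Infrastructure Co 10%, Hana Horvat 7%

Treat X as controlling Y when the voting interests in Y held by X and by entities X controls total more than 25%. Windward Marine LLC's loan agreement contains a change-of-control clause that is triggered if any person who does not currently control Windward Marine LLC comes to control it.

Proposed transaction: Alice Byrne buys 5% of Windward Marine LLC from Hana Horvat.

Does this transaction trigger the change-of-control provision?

No

The purchase adds only to Alice's holdings (Hana's stake shrinks), so Alice is the only person who could newly come to control Windward.
Alice holds 89% of Halcyon, so Alice controls Halcyon.
Alice holds 45% of Oakfield, so Alice controls Oakfield.
Oakfield and Halcyon together hold 83% + 10% = 93% of Windward, so Alice controls Windward.
So Alice already controls Windward before the transaction.
After the purchase, Alice holds 5% of Windward directly, and Hana's stake falls to 2%.
Alice controlled Windward already, so this is not a new person acquiring control; every other person's position is unchanged or reduced.
No new person acquires control, so the clause is not triggered.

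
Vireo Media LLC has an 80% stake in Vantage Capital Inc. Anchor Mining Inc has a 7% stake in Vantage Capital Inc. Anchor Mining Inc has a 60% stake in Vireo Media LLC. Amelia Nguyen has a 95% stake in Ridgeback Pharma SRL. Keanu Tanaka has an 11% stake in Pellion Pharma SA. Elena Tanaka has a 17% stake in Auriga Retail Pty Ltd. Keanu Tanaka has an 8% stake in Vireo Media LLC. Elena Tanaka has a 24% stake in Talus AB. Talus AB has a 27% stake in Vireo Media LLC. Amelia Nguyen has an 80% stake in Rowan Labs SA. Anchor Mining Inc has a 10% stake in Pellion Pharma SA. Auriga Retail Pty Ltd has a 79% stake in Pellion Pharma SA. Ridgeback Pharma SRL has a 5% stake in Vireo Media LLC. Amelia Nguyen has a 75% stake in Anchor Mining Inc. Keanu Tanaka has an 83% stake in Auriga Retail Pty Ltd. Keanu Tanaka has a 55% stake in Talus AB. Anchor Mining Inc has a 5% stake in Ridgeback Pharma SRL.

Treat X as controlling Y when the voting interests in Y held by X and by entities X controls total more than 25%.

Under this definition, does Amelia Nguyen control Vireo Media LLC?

Yes

Amelia holds 75% of Anchor, so Amelia controls Anchor.
Amelia and Anchor together hold 95% + 5% = 100% of Ridgeback, so Amelia controls Ridgeback.
Ridgeback and Anchor together hold 5% + 60% = 65% of Vireo, so Amelia controls Vireo.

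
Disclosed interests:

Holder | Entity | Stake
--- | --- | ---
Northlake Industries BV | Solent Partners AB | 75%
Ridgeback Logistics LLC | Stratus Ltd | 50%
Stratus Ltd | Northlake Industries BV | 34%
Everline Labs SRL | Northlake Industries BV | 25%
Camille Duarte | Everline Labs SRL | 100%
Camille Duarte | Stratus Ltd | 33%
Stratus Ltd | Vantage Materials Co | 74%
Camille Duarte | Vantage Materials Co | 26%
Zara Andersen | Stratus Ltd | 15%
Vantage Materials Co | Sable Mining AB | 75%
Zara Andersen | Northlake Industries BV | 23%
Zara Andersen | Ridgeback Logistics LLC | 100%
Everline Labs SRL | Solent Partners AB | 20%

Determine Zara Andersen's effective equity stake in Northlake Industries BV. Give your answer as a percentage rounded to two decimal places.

Zara reaches Northlake along 3 paths.
Via Ridgeback → Stratus: 100% × 50% × 34% = 17%.
Via Stratus: 15% × 34% = 5.1%.
Direct stake: 23% = 23%.
Total: 17% + 5.1% + 23% = 45.1%.
Rounded: 45.10%.

45.10%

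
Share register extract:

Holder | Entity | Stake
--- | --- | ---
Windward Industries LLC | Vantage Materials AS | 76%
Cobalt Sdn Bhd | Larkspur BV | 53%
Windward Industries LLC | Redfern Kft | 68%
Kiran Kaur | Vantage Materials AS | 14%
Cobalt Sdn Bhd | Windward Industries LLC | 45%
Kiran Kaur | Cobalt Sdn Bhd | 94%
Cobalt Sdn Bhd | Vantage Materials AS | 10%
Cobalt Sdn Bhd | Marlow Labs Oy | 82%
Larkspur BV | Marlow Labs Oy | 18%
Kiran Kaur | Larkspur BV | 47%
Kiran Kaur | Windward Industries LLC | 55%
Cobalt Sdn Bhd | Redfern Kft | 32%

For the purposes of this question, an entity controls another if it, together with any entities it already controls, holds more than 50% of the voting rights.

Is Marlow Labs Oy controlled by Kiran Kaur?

Kiran holds 94% of Cobalt, so Kiran controls Cobalt.
Cobalt and Kiran together hold 53% + 47% = 100% of Larkspur, so Kiran controls Larkspur.
Larkspur and Cobalt together hold 18% + 82% = 100% of Marlow, so Kiran controls Marlow.

Yes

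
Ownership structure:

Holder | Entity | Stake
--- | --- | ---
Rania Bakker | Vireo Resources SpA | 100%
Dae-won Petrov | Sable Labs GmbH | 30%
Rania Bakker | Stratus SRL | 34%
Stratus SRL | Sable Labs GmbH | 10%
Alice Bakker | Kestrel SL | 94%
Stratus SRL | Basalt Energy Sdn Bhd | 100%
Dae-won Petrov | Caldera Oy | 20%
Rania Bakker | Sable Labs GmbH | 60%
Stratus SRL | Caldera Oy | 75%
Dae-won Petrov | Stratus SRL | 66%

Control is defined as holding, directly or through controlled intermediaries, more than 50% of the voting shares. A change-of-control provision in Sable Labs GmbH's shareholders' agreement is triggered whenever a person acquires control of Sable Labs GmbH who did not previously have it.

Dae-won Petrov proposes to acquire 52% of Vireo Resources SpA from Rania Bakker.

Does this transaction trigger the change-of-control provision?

The purchase adds only to Dae-won's holdings (Rania's stake shrinks), so Dae-won is the only person who could newly come to control Sable.
Dae-won holds 66% of Stratus, so Dae-won controls Stratus.
Stratus and Dae-won together hold 75% + 20% = 95% of Caldera, so Dae-won controls Caldera.
Stratus holds 100% of Basalt, so Dae-won controls Basalt.
In Sable, Dae-won's side holds only 10% + 30% = 40%, not > 50%.
So before the transaction, Dae-won does not control Sable.
After the purchase, Dae-won holds 52% of Vireo directly, and Rania's stake falls to 48%.
Dae-won holds 52% of Vireo, so Dae-won controls Vireo.
After the transaction, Dae-won's side holds 10% + 30% = 40% of Sable, not > 50%, so Dae-won still does not control Sable.
No new person acquires control, so the clause is not triggered.

No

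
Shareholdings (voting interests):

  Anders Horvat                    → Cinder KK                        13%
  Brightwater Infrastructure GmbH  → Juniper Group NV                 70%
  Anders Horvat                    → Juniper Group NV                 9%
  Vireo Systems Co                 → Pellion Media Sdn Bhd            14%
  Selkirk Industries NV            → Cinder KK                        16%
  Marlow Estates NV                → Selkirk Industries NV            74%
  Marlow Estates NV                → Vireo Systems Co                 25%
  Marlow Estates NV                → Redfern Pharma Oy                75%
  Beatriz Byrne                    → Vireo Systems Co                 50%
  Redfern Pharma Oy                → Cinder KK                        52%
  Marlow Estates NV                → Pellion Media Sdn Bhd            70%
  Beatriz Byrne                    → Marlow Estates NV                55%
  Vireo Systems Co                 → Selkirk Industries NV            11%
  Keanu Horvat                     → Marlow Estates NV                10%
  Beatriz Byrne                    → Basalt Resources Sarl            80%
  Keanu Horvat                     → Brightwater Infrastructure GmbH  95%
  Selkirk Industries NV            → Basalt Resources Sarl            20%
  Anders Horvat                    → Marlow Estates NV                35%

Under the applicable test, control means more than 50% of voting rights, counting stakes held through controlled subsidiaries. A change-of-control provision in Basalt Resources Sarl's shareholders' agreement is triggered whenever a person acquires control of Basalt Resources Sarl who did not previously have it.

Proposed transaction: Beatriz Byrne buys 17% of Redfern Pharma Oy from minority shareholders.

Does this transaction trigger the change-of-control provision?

No

The purchase changes only Beatriz's holdings, so Beatriz is the only person who could newly come to control Basalt.
Beatriz holds 55% of Marlow, so Beatriz controls Marlow.
Beatriz and Marlow together hold 50% + 25% = 75% of Vireo, so Beatriz controls Vireo.
Vireo and Marlow together hold 11% + 74% = 85% of Selkirk, so Beatriz controls Selkirk.
Selkirk and Beatriz together hold 20% + 80% = 100% of Basalt, so Beatriz controls Basalt.
So Beatriz already controls Basalt before the transaction.
After the purchase, Beatriz holds 17% of Redfern directly.
Beatriz controlled Basalt already, so this is not a new person acquiring control; every other person's position is unchanged or reduced.
No new person acquires control, so the clause is not triggered.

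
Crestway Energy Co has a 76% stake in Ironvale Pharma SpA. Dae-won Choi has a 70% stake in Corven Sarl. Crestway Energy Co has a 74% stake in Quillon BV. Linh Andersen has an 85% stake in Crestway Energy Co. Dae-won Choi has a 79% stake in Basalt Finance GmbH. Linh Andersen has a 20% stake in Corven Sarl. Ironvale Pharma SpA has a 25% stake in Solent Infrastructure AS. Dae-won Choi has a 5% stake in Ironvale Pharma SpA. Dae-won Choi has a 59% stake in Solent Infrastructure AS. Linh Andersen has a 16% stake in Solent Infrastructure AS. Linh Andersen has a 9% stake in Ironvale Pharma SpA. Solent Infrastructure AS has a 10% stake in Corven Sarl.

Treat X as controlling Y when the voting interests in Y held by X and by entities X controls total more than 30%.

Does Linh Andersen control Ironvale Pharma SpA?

Yes

Linh holds 85% of Crestway, so Linh controls Crestway.
Linh and Crestway together hold 9% + 76% = 85% of Ironvale, so Linh controls Ironvale.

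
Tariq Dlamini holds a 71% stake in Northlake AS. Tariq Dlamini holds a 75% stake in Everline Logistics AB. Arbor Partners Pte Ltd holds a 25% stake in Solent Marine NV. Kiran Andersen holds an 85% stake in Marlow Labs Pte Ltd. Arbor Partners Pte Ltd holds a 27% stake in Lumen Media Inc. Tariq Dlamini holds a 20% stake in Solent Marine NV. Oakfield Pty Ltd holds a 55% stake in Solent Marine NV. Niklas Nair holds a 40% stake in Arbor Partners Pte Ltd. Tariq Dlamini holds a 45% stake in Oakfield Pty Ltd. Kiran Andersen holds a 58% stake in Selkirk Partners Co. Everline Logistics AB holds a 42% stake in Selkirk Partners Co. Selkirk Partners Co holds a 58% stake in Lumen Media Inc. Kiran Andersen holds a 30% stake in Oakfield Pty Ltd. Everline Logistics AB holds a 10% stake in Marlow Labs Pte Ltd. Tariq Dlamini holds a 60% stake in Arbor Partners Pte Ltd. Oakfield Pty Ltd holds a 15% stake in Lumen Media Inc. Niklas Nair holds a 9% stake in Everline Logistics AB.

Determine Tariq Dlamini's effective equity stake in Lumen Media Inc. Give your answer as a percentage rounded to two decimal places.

Tariq reaches Lumen along 3 paths.
Via Arbor: 60% × 27% = 16.2%.
Via Everline → Selkirk: 75% × 42% × 58% = 18.27%.
Via Oakfield: 45% × 15% = 6.75%.
Total: 16.2% + 18.27% + 6.75% = 41.22%.

41.22%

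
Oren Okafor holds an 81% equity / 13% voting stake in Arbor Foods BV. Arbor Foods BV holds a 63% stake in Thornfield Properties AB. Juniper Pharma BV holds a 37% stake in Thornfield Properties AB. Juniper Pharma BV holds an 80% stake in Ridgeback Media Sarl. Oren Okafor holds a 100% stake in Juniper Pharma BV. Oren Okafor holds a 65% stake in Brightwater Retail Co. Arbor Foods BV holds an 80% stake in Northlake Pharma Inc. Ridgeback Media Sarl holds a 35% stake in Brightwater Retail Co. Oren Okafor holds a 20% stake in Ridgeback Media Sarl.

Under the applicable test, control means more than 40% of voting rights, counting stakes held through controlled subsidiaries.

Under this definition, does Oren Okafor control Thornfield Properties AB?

Oren holds 100% of Juniper, so Oren controls Juniper.
Juniper and Oren together hold 80% + 20% = 100% of Ridgeback, so Oren controls Ridgeback.
Oren and Ridgeback together hold 65% + 35% = 100% of Brightwater, so Oren controls Brightwater.
In Thornfield, Oren's side holds only 37%, not > 40%.
So Oren does not control Thornfield.

No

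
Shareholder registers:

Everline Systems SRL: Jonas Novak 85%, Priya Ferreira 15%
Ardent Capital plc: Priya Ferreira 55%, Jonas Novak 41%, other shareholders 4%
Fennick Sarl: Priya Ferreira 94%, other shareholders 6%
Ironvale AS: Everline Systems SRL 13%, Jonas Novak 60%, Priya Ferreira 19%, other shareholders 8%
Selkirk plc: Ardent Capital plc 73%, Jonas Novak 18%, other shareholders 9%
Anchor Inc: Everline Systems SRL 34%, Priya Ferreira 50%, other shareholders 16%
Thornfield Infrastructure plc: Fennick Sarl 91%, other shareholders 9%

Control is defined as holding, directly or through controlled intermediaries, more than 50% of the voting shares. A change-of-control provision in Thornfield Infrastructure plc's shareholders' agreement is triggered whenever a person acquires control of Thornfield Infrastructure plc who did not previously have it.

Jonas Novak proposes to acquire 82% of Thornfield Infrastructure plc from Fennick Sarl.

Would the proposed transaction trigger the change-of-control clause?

Yes

The purchase adds only to Jonas's holdings (Fennick's stake shrinks), so Jonas is the only person who could newly come to control Thornfield.
Jonas holds 85% of Everline, so Jonas controls Everline.
Everline and Jonas together hold 13% + 60% = 73% of Ironvale, so Jonas controls Ironvale.
Neither Jonas nor any entity Jonas controls holds any voting interest in Thornfield.
So before the transaction, Jonas does not control Thornfield.
After the purchase, Jonas holds 82% of Thornfield directly, and Fennick's stake falls to 9%.
Jonas holds 82% of Thornfield, so Jonas controls Thornfield.
Jonas did not control Thornfield before and does after, so the clause is triggered.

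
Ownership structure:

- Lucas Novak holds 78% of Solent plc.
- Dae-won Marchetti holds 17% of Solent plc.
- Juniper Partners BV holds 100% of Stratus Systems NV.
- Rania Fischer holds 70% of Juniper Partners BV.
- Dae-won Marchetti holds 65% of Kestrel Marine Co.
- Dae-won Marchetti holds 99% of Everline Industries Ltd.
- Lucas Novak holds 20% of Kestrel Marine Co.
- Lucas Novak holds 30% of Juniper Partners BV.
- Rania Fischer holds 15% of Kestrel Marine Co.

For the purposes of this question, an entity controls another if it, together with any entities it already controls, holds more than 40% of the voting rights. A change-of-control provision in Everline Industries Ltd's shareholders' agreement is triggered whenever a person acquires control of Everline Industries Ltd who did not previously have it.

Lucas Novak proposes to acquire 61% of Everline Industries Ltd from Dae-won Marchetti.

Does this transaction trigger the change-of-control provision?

Yes

The purchase adds only to Lucas's holdings (Dae-won's stake shrinks), so Lucas is the only person who could newly come to control Everline.
Lucas holds 78% of Solent, so Lucas controls Solent.
Neither Lucas nor any entity Lucas controls holds any voting interest in Everline.
So before the transaction, Lucas does not control Everline.
After the purchase, Lucas holds 61% of Everline directly, and Dae-won's stake falls to 38%.
Lucas holds 61% of Everline, so Lucas controls Everline.
Lucas did not control Everline before and does after, so the clause is triggered.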